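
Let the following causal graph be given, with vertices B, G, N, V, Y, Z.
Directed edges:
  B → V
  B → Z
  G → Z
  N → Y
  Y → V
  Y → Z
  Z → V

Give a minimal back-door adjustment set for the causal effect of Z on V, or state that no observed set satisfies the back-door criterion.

Z→V: minimal back-door set {B, Y}.

desc(Z)\{Z}={V}; candidates ⊆ {B,G,N,Y}.
size 0: {}; under {} Z still reaches {B,G,N,V,Y} ∋ V.
size 1: {B}, {G}, {N} …(+1); under {B} Z still reaches {G,N,V,Y} ∋ V.
{B,Y}: Z⊥V given {B,Y} in G with Z→· removed — back-door holds.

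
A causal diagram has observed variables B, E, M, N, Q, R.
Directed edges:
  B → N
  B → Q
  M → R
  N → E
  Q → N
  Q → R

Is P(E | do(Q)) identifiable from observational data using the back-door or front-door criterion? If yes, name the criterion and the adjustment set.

desc(Q)\{Q}={E,N,R}; candidates ⊆ {B,M}.
size 0: {}; under {} Q still reaches {B,E,N} ∋ E.
{B}: Q⊥E given {B} in G with Q→· removed — back-door holds.
P(E|do(Q)) = Σ_{B} P(E|Q,B)·P(B).

P(E|do(Q)): backdoor, adjust for {B}.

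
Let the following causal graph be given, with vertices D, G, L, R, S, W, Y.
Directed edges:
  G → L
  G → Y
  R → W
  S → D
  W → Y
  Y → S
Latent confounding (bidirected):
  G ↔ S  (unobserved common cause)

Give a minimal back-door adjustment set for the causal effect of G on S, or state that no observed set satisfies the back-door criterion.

G→S: no observed back-door set.

desc(G)\{G}={D,L,S,Y}; candidates ⊆ {R,W}.
G↔S: latent back-door arc(s) into G.
size 0: {}; under {} G still reaches {D,S} ∋ S.
size 1: {R}, {W}; under {R} G still reaches {D,S} ∋ S.
size 2: {R,W}; under {R,W} G still reaches {D,S} ∋ S.
G↔S cannot be blocked by any observed set — no back-door set.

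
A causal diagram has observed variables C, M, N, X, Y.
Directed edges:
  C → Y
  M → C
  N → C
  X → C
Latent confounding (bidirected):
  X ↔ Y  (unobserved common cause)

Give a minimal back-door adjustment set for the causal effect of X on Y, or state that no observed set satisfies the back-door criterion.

X→Y: no observed back-door set.

desc(X)\{X}={C,Y}; candidates ⊆ {M,N}.
X↔Y: latent back-door arc(s) into X.
size 0: {}; under {} X still reaches {Y} ∋ Y.
size 1: {M}, {N}; under {M} X still reaches {Y} ∋ Y.
size 2: {M,N}; under {M,N} X still reaches {Y} ∋ Y.
X↔Y cannot be blocked by any observed set — no back-door set.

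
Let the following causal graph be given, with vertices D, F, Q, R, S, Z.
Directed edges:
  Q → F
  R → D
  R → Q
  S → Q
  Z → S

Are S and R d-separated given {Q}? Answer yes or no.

Bayes-Ball from S | {Q} reaches {D,R,Z}.
R ∈ reach(S|{Q}) ⇒ S ⊥̸ R | {Q}.

No — S and R are d-connected given {Q}.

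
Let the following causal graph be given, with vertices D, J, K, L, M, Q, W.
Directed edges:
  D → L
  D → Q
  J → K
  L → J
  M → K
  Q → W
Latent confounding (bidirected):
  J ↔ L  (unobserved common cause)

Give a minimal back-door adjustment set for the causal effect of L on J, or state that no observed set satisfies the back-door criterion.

L→J: no observed back-door set.

desc(L)\{L}={J,K}; candidates ⊆ {D,M,Q,W}.
L↔J: latent back-door arc(s) into L.
size 0: {}; under {} L still reaches {D,J,K,Q,W} ∋ J.
size 1: {D}, {M}, {Q} …(+1); under {D} L still reaches {J,K} ∋ J.
size 2: {D,M}, {D,Q}, {D,W} …(+3); under {D,M} L still reaches {J,K} ∋ J.
L↔J cannot be blocked by any observed set — no back-door set.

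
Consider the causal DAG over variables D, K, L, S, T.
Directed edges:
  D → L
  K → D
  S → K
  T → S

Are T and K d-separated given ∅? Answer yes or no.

Bayes-Ball from T | ∅ reaches {D,K,L,S}.
K ∈ reach(T|∅) ⇒ T ⊥̸ K | ∅.

No — T and K are d-connected given ∅.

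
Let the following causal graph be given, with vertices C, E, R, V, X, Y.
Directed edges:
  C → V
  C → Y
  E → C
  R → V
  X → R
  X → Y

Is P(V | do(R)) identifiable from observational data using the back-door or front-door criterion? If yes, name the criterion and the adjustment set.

P(V|do(R)): backdoor, adjust for ∅.

desc(R)\{R}={V}; candidates ⊆ {C,E,X,Y}.
∅: R⊥V given ∅ in G with R→· removed — back-door holds.
P(V|do(R)) = P(V|R) — no adjustment needed.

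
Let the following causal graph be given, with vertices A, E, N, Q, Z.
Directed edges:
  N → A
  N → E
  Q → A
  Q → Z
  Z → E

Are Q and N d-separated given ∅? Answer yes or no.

Yes — Q ⊥ N | ∅.

Bayes-Ball from Q | ∅ reaches {A,E,Z}.
N ∉ reach(Q|∅) ⇒ Q ⊥ N | ∅.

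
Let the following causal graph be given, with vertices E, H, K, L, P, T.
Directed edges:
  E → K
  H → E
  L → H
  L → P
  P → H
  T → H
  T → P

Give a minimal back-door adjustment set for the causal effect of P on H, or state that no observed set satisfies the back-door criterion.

desc(P)\{P}={E,H,K}; candidates ⊆ {L,T}.
size 0: {}; under {} P still reaches {E,H,K,L,T} ∋ H.
size 1: {L}, {T}; under {L} P still reaches {E,H,K,T} ∋ H.
{L,T}: P⊥H given {L,T} in G with P→· removed — back-door holds.

P→H: minimal back-door set {L, T}.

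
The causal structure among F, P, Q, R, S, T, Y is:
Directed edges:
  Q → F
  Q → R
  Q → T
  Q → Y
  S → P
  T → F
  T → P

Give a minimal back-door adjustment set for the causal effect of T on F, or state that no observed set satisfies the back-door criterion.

desc(T)\{T}={F,P}; candidates ⊆ {Q,R,S,Y}.
size 0: {}; under {} T still reaches {F,Q,R,Y} ∋ F.
{Q}: T⊥F given {Q} in G with T→· removed — back-door holds.

T→F: minimal back-door set {Q}.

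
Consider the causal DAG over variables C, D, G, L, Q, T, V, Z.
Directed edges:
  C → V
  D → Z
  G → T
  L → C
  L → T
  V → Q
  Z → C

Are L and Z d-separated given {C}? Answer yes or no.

Bayes-Ball from L | {C} reaches {D,T,Z}.
Z ∈ reach(L|{C}) ⇒ L ⊥̸ Z | {C}.

No — L and Z are d-connected given {C}.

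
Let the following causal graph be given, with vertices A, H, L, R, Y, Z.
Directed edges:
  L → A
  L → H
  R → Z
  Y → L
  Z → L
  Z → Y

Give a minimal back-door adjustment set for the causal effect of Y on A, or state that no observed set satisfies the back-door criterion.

Y→A: minimal back-door set {Z}.

desc(Y)\{Y}={A,H,L}; candidates ⊆ {R,Z}.
size 0: {}; under {} Y still reaches {A,H,L,R,Z} ∋ A.
{Z}: Y⊥A given {Z} in G with Y→· removed — back-door holds.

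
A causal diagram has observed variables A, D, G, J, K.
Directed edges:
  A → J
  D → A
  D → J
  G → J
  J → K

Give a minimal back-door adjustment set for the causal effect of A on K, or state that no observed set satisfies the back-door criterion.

desc(A)\{A}={J,K}; candidates ⊆ {D,G}.
size 0: {}; under {} A still reaches {D,J,K} ∋ K.
{D}: A⊥K given {D} in G with A→· removed — back-door holds.

A→K: minimal back-door set {D}.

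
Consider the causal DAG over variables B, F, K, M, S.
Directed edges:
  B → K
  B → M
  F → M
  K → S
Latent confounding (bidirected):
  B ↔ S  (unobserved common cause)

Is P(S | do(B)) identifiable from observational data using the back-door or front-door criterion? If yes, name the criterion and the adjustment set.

P(S|do(B)): frontdoor, adjust for {K}.

desc(B)\{B}={K,M,S}; candidates ⊆ {F}.
B↔S: latent back-door arc(s) into B.
size 0: {}; under {} B still reaches {S} ∋ S.
size 1: {F}; under {F} B still reaches {S} ∋ S.
B↔S cannot be blocked by any observed set — no back-door set.
{K}: (i) intercepts every directed B→S path; (ii) no back-door B→{K}; (iii) {B} blocks every back-door {K}→S. Front-door holds.
P(S|do(B)) = Σ_{K} P(K|B) Σ_{B'} P(S|K,B')P(B').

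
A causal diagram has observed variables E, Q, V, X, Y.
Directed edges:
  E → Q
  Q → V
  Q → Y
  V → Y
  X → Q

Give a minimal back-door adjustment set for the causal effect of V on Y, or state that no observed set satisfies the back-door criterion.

V→Y: minimal back-door set {Q}.

desc(V)\{V}={Y}; candidates ⊆ {E,Q,X}.
size 0: {}; under {} V still reaches {E,Q,X,Y} ∋ Y.
{Q}: V⊥Y given {Q} in G with V→· removed — back-door holds.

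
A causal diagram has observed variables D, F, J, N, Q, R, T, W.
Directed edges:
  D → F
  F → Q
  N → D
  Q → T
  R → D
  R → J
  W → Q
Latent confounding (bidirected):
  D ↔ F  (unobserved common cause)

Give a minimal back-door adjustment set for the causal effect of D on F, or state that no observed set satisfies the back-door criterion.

D→F: no observed back-door set.

desc(D)\{D}={F,Q,T}; candidates ⊆ {J,N,R,W}.
D↔F: latent back-door arc(s) into D.
size 0: {}; under {} D still reaches {F,J,N,Q,R,T} ∋ F.
size 1: {J}, {N}, {R} …(+1); under {J} D still reaches {F,N,Q,R,T} ∋ F.
size 2: {J,N}, {J,R}, {J,W} …(+3); under {J,N} D still reaches {F,Q,R,T} ∋ F.
D↔F cannot be blocked by any observed set — no back-door set.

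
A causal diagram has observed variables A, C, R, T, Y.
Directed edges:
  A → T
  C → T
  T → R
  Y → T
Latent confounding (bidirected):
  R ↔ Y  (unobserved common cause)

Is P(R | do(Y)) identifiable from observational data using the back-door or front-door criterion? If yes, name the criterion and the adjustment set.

desc(Y)\{Y}={R,T}; candidates ⊆ {A,C}.
Y↔R: latent back-door arc(s) into Y.
size 0: {}; under {} Y still reaches {R} ∋ R.
size 1: {A}, {C}; under {A} Y still reaches {R} ∋ R.
size 2: {A,C}; under {A,C} Y still reaches {R} ∋ R.
Y↔R cannot be blocked by any observed set — no back-door set.
{T}: (i) intercepts every directed Y→R path; (ii) no back-door Y→{T}; (iii) {Y} blocks every back-door {T}→R. Front-door holds.
P(R|do(Y)) = Σ_{T} P(T|Y) Σ_{Y'} P(R|T,Y')P(Y').

P(R|do(Y)): frontdoor, adjust for {T}.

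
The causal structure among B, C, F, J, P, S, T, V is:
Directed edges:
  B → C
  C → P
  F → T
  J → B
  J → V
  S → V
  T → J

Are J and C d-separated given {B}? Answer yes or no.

Bayes-Ball from J | {B} reaches {F,T,V}.
C ∉ reach(J|{B}) ⇒ J ⊥ C | {B}.

Yes — J ⊥ C | {B}.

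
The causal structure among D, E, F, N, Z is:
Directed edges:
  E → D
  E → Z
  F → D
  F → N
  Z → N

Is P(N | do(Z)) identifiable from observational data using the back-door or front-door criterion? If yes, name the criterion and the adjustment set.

P(N|do(Z)): backdoor, adjust for ∅.

desc(Z)\{Z}={N}; candidates ⊆ {D,E,F}.
∅: Z⊥N given ∅ in G with Z→· removed — back-door holds.
P(N|do(Z)) = P(N|Z) — no adjustment needed.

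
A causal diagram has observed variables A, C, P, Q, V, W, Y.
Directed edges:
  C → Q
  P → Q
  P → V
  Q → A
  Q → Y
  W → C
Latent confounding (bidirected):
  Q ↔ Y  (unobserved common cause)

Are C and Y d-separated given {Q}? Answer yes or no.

No — C and Y are d-connected given {Q}.

Bayes-Ball from C | {Q} reaches {P,V,W,Y}.
Y ∈ reach(C|{Q}) ⇒ C ⊥̸ Y | {Q}.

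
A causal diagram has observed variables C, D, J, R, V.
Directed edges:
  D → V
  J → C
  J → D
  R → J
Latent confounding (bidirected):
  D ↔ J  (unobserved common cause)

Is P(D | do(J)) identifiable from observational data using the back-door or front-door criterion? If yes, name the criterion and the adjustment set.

desc(J)\{J}={C,D,V}; candidates ⊆ {R}.
J↔D: latent back-door arc(s) into J.
size 0: {}; under {} J still reaches {D,R,V} ∋ D.
size 1: {R}; under {R} J still reaches {D,V} ∋ D.
J↔D cannot be blocked by any observed set — no back-door set.
No mediator lies on a directed J→…→D path.
Neither criterion identifies P(D|do(J)) in this graph.

P(D|do(J)): not identifiable (no BD/FD set).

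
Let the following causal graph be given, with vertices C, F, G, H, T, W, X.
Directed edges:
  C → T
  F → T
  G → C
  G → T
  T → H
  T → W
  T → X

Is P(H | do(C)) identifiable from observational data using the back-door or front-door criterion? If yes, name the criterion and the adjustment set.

P(H|do(C)): backdoor, adjust for {G}.

desc(C)\{C}={H,T,W,X}; candidates ⊆ {F,G}.
size 0: {}; under {} C still reaches {G,H,T,W,X} ∋ H.
{G}: C⊥H given {G} in G with C→· removed — back-door holds.
P(H|do(C)) = Σ_{G} P(H|C,G)·P(G).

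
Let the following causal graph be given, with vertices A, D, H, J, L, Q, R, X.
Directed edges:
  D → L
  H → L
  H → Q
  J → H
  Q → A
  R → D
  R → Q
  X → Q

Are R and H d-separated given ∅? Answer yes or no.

Bayes-Ball from R | ∅ reaches {A,D,L,Q}.
H ∉ reach(R|∅) ⇒ R ⊥ H | ∅.

Yes — R ⊥ H | ∅.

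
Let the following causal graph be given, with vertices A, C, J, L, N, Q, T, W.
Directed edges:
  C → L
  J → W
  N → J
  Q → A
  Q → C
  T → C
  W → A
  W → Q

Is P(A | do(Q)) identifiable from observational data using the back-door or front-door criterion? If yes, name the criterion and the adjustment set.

P(A|do(Q)): backdoor, adjust for {W}.

desc(Q)\{Q}={A,C,L}; candidates ⊆ {J,N,T,W}.
size 0: {}; under {} Q still reaches {A,J,N,W} ∋ A.
{W}: Q⊥A given {W} in G with Q→· removed — back-door holds.
P(A|do(Q)) = Σ_{W} P(A|Q,W)·P(W).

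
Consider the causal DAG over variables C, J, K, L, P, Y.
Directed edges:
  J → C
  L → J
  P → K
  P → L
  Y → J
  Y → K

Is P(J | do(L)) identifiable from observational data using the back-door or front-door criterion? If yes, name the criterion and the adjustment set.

P(J|do(L)): backdoor, adjust for ∅.

desc(L)\{L}={C,J}; candidates ⊆ {K,P,Y}.
∅: L⊥J given ∅ in G with L→· removed — back-door holds.
P(J|do(L)) = P(J|L) — no adjustment needed.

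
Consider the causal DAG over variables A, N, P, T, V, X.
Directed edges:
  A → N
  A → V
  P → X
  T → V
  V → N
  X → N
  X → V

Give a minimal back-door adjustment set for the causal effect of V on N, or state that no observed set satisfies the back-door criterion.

V→N: minimal back-door set {A, X}.

desc(V)\{V}={N}; candidates ⊆ {A,P,T,X}.
size 0: {}; under {} V still reaches {A,N,P,T,X} ∋ N.
size 1: {A}, {P}, {T} …(+1); under {A} V still reaches {N,P,T,X} ∋ N.
{A,X}: V⊥N given {A,X} in G with V→· removed — back-door holds.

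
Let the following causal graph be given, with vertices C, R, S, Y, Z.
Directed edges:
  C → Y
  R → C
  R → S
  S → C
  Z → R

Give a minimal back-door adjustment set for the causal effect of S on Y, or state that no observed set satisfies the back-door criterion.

S→Y: minimal back-door set {R}.

desc(S)\{S}={C,Y}; candidates ⊆ {R,Z}.
size 0: {}; under {} S still reaches {C,R,Y,Z} ∋ Y.
{R}: S⊥Y given {R} in G with S→· removed — back-door holds.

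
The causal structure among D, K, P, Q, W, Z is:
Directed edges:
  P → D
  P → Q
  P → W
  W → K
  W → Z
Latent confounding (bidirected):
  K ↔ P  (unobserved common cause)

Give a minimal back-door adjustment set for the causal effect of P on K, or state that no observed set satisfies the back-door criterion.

desc(P)\{P}={D,K,Q,W,Z}; candidates ⊆ {—}.
P↔K: latent back-door arc(s) into P.
size 0: {}; under {} P still reaches {K} ∋ K.
P↔K cannot be blocked by any observed set — no back-door set.

P→K: no observed back-door set.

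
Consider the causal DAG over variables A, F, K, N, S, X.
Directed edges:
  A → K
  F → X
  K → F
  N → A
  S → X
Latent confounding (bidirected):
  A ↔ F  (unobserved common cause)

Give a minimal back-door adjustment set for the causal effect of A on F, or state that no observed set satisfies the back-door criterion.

desc(A)\{A}={F,K,X}; candidates ⊆ {N,S}.
A↔F: latent back-door arc(s) into A.
size 0: {}; under {} A still reaches {F,N,X} ∋ F.
size 1: {N}, {S}; under {N} A still reaches {F,X} ∋ F.
size 2: {N,S}; under {N,S} A still reaches {F,X} ∋ F.
A↔F cannot be blocked by any observed set — no back-door set.

A→F: no observed back-door set.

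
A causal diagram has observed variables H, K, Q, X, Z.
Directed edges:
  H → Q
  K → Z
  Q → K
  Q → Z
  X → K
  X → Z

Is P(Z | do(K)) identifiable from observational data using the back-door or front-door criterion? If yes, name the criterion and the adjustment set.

desc(K)\{K}={Z}; candidates ⊆ {H,Q,X}.
size 0: {}; under {} K still reaches {H,Q,X,Z} ∋ Z.
size 1: {H}, {Q}, {X}; under {H} K still reaches {Q,X,Z} ∋ Z.
{Q,X}: K⊥Z given {Q,X} in G with K→· removed — back-door holds.
P(Z|do(K)) = Σ_{Q,X} P(Z|K,Q,X)·P(Q,X).

P(Z|do(K)): backdoor, adjust for {Q, X}.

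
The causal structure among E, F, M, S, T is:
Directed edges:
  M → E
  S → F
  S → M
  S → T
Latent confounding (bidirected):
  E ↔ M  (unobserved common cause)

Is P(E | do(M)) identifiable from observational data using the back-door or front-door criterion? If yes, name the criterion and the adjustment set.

desc(M)\{M}={E}; candidates ⊆ {F,S,T}.
M↔E: latent back-door arc(s) into M.
size 0: {}; under {} M still reaches {E,F,S,T} ∋ E.
size 1: {F}, {S}, {T}; under {F} M still reaches {E,S,T} ∋ E.
size 2: {F,S}, {F,T}, {S,T}; under {F,S} M still reaches {E} ∋ E.
M↔E cannot be blocked by any observed set — no back-door set.
No mediator lies on a directed M→…→E path.
Neither criterion identifies P(E|do(M)) in this graph.

P(E|do(M)): not identifiable (no BD/FD set).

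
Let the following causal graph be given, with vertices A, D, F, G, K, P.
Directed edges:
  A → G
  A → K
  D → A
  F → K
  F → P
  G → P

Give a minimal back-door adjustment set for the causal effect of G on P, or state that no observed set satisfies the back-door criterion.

desc(G)\{G}={P}; candidates ⊆ {A,D,F,K}.
∅: G⊥P given ∅ in G with G→· removed — back-door holds.

G→P: minimal back-door set ∅.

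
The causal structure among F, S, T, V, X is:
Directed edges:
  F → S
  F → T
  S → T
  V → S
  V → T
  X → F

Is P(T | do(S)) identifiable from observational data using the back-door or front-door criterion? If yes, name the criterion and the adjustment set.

P(T|do(S)): backdoor, adjust for {F, V}.

desc(S)\{S}={T}; candidates ⊆ {F,V,X}.
size 0: {}; under {} S still reaches {F,T,V,X} ∋ T.
size 1: {F}, {V}, {X}; under {F} S still reaches {T,V} ∋ T.
{F,V}: S⊥T given {F,V} in G with S→· removed — back-door holds.
P(T|do(S)) = Σ_{F,V} P(T|S,F,V)·P(F,V).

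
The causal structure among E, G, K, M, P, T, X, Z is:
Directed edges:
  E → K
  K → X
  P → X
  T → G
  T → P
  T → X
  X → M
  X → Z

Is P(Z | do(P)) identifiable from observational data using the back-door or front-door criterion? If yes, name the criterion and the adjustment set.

P(Z|do(P)): backdoor, adjust for {T}.

desc(P)\{P}={M,X,Z}; candidates ⊆ {E,G,K,T}.
size 0: {}; under {} P still reaches {G,M,T,X,Z} ∋ Z.
{T}: P⊥Z given {T} in G with P→· removed — back-door holds.
P(Z|do(P)) = Σ_{T} P(Z|P,T)·P(T).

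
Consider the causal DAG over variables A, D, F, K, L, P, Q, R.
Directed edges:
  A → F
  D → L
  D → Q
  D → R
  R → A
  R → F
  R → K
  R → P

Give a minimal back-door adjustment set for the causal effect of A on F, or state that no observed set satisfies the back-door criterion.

A→F: minimal back-door set {R}.

desc(A)\{A}={F}; candidates ⊆ {D,K,L,P,Q,R}.
size 0: {}; under {} A still reaches {D,F,K,L,P,Q,R} ∋ F.
{R}: A⊥F given {R} in G with A→· removed — back-door holds.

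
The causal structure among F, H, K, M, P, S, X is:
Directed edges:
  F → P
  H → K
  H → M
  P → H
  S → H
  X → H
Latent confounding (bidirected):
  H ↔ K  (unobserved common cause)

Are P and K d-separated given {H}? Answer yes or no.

No — P and K are d-connected given {H}.

Bayes-Ball from P | {H} reaches {F,K,S,X}.
K ∈ reach(P|{H}) ⇒ P ⊥̸ K | {H}.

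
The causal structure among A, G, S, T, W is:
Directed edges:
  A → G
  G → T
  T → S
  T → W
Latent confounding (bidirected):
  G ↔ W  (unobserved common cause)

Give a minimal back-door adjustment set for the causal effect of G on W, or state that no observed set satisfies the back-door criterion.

G→W: no observed back-door set.

desc(G)\{G}={S,T,W}; candidates ⊆ {A}.
G↔W: latent back-door arc(s) into G.
size 0: {}; under {} G still reaches {A,W} ∋ W.
size 1: {A}; under {A} G still reaches {W} ∋ W.
G↔W cannot be blocked by any observed set — no back-door set.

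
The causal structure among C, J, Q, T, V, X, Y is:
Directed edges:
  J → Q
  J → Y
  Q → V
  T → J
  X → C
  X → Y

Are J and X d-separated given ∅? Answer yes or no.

Yes — J ⊥ X | ∅.

Bayes-Ball from J | ∅ reaches {Q,T,V,Y}.
X ∉ reach(J|∅) ⇒ J ⊥ X | ∅.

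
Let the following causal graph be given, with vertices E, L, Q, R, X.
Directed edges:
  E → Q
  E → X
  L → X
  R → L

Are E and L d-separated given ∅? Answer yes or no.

Yes — E ⊥ L | ∅.

Bayes-Ball from E | ∅ reaches {Q,X}.
L ∉ reach(E|∅) ⇒ E ⊥ L | ∅.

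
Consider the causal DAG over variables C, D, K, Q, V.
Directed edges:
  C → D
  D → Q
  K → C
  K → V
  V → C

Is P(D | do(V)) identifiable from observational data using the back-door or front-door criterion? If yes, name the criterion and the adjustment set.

P(D|do(V)): backdoor, adjust for {K}.

desc(V)\{V}={C,D,Q}; candidates ⊆ {K}.
size 0: {}; under {} V still reaches {C,D,K,Q} ∋ D.
{K}: V⊥D given {K} in G with V→· removed — back-door holds.
P(D|do(V)) = Σ_{K} P(D|V,K)·P(K).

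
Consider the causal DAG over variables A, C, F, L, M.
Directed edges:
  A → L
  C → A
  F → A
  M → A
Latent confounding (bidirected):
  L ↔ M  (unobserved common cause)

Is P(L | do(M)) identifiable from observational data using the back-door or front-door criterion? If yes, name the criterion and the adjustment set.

P(L|do(M)): frontdoor, adjust for {A}.

desc(M)\{M}={A,L}; candidates ⊆ {C,F}.
M↔L: latent back-door arc(s) into M.
size 0: {}; under {} M still reaches {L} ∋ L.
size 1: {C}, {F}; under {C} M still reaches {L} ∋ L.
size 2: {C,F}; under {C,F} M still reaches {L} ∋ L.
M↔L cannot be blocked by any observed set — no back-door set.
{A}: (i) intercepts every directed M→L path; (ii) no back-door M→{A}; (iii) {M} blocks every back-door {A}→L. Front-door holds.
P(L|do(M)) = Σ_{A} P(A|M) Σ_{M'} P(L|A,M')P(M').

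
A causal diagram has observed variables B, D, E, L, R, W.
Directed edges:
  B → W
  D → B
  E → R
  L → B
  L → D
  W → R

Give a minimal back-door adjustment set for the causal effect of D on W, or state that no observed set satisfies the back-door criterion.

desc(D)\{D}={B,R,W}; candidates ⊆ {E,L}.
size 0: {}; under {} D still reaches {B,L,R,W} ∋ W.
{L}: D⊥W given {L} in G with D→· removed — back-door holds.

D→W: minimal back-door set {L}.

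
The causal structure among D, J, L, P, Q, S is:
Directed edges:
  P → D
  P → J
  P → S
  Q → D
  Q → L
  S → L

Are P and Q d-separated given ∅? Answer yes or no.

Bayes-Ball from P | ∅ reaches {D,J,L,S}.
Q ∉ reach(P|∅) ⇒ P ⊥ Q | ∅.

Yes — P ⊥ Q | ∅.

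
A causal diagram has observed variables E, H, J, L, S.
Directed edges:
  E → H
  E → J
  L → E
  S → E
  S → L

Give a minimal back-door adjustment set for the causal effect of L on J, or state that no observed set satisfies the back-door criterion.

desc(L)\{L}={E,H,J}; candidates ⊆ {S}.
size 0: {}; under {} L still reaches {E,H,J,S} ∋ J.
{S}: L⊥J given {S} in G with L→· removed — back-door holds.

L→J: minimal back-door set {S}.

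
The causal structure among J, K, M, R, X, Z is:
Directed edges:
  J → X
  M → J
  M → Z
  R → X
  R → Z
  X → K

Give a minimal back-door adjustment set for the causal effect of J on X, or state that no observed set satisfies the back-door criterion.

J→X: minimal back-door set ∅.

desc(J)\{J}={K,X}; candidates ⊆ {M,R,Z}.
∅: J⊥X given ∅ in G with J→· removed — back-door holds.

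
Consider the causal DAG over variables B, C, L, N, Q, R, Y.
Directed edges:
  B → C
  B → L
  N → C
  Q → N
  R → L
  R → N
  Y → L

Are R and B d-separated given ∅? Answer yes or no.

Yes — R ⊥ B | ∅.

Bayes-Ball from R | ∅ reaches {C,L,N}.
B ∉ reach(R|∅) ⇒ R ⊥ B | ∅.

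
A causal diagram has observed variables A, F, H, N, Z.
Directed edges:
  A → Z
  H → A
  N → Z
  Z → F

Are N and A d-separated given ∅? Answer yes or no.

Bayes-Ball from N | ∅ reaches {F,Z}.
A ∉ reach(N|∅) ⇒ N ⊥ A | ∅.

Yes — N ⊥ A | ∅.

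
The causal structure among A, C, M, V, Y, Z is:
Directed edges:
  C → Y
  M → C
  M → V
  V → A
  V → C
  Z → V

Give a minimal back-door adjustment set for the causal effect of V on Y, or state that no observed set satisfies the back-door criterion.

desc(V)\{V}={A,C,Y}; candidates ⊆ {M,Z}.
size 0: {}; under {} V still reaches {C,M,Y,Z} ∋ Y.
{M}: V⊥Y given {M} in G with V→· removed — back-door holds.

V→Y: minimal back-door set {M}.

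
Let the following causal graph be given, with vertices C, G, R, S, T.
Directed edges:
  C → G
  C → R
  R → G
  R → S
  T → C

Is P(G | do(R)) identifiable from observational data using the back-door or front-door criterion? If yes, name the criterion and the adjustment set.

P(G|do(R)): backdoor, adjust for {C}.

desc(R)\{R}={G,S}; candidates ⊆ {C,T}.
size 0: {}; under {} R still reaches {C,G,T} ∋ G.
{C}: R⊥G given {C} in G with R→· removed — back-door holds.
P(G|do(R)) = Σ_{C} P(G|R,C)·P(C).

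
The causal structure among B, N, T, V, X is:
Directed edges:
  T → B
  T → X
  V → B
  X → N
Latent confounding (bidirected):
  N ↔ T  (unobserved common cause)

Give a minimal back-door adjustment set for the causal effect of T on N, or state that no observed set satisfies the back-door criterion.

T→N: no observed back-door set.

desc(T)\{T}={B,N,X}; candidates ⊆ {V}.
T↔N: latent back-door arc(s) into T.
size 0: {}; under {} T still reaches {N} ∋ N.
size 1: {V}; under {V} T still reaches {N} ∋ N.
T↔N cannot be blocked by any observed set — no back-door set.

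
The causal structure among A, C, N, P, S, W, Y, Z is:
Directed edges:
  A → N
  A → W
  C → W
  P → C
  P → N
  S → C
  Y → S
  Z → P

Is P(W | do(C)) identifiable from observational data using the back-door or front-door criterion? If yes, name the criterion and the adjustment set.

desc(C)\{C}={W}; candidates ⊆ {A,N,P,S,Y,Z}.
∅: C⊥W given ∅ in G with C→· removed — back-door holds.
P(W|do(C)) = P(W|C) — no adjustment needed.

P(W|do(C)): backdoor, adjust for ∅.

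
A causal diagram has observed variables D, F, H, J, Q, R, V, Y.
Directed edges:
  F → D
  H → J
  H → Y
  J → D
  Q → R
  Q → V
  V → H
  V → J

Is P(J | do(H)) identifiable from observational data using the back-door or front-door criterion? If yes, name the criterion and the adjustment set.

P(J|do(H)): backdoor, adjust for {V}.

desc(H)\{H}={D,J,Y}; candidates ⊆ {F,Q,R,V}.
size 0: {}; under {} H still reaches {D,J,Q,R,V} ∋ J.
{V}: H⊥J given {V} in G with H→· removed — back-door holds.
P(J|do(H)) = Σ_{V} P(J|H,V)·P(V).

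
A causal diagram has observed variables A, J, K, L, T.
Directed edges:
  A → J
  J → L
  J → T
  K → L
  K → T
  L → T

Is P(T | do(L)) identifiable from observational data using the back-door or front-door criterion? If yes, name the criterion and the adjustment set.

desc(L)\{L}={T}; candidates ⊆ {A,J,K}.
size 0: {}; under {} L still reaches {A,J,K,T} ∋ T.
size 1: {A}, {J}, {K}; under {A} L still reaches {J,K,T} ∋ T.
{J,K}: L⊥T given {J,K} in G with L→· removed — back-door holds.
P(T|do(L)) = Σ_{J,K} P(T|L,J,K)·P(J,K).

P(T|do(L)): backdoor, adjust for {J, K}.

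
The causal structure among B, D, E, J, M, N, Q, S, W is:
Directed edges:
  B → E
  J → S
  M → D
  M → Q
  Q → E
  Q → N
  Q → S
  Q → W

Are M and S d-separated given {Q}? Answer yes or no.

Yes — M ⊥ S | {Q}.

Bayes-Ball from M | {Q} reaches {D}.
S ∉ reach(M|{Q}) ⇒ M ⊥ S | {Q}.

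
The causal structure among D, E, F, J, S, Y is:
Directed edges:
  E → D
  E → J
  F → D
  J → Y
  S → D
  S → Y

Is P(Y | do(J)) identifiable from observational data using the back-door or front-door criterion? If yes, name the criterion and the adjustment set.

P(Y|do(J)): backdoor, adjust for ∅.

desc(J)\{J}={Y}; candidates ⊆ {D,E,F,S}.
∅: J⊥Y given ∅ in G with J→· removed — back-door holds.
P(Y|do(J)) = P(Y|J) — no adjustment needed.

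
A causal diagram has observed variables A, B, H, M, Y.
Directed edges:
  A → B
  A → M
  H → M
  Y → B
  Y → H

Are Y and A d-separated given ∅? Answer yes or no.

Yes — Y ⊥ A | ∅.

Bayes-Ball from Y | ∅ reaches {B,H,M}.
A ∉ reach(Y|∅) ⇒ Y ⊥ A | ∅.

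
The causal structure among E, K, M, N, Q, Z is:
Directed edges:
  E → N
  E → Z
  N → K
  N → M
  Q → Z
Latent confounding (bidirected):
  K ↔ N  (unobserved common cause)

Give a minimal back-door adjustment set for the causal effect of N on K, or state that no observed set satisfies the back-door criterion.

N→K: no observed back-door set.

desc(N)\{N}={K,M}; candidates ⊆ {E,Q,Z}.
N↔K: latent back-door arc(s) into N.
size 0: {}; under {} N still reaches {E,K,Z} ∋ K.
size 1: {E}, {Q}, {Z}; under {E} N still reaches {K} ∋ K.
size 2: {E,Q}, {E,Z}, {Q,Z}; under {E,Q} N still reaches {K} ∋ K.
N↔K cannot be blocked by any observed set — no back-door set.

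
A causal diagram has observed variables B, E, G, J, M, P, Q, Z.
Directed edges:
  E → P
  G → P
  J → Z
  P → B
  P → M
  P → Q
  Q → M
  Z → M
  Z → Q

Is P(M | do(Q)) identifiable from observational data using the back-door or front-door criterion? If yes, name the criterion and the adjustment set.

desc(Q)\{Q}={M}; candidates ⊆ {B,E,G,J,P,Z}.
size 0: {}; under {} Q still reaches {B,E,G,J,M,P,Z} ∋ M.
size 1: {B}, {E}, {G} …(+3); under {B} Q still reaches {E,G,J,M,P,Z} ∋ M.
{P,Z}: Q⊥M given {P,Z} in G with Q→· removed — back-door holds.
P(M|do(Q)) = Σ_{P,Z} P(M|Q,P,Z)·P(P,Z).

P(M|do(Q)): backdoor, adjust for {P, Z}.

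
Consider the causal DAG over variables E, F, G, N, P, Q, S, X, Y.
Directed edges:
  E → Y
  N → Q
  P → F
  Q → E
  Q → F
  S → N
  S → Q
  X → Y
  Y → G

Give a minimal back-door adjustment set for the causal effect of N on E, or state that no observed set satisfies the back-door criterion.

desc(N)\{N}={E,F,G,Q,Y}; candidates ⊆ {P,S,X}.
size 0: {}; under {} N still reaches {E,F,G,Q,S,Y} ∋ E.
{S}: N⊥E given {S} in G with N→· removed — back-door holds.

N→E: minimal back-door set {S}.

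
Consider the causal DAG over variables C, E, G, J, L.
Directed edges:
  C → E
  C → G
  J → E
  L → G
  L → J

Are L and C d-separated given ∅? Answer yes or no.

Bayes-Ball from L | ∅ reaches {E,G,J}.
C ∉ reach(L|∅) ⇒ L ⊥ C | ∅.

Yes — L ⊥ C | ∅.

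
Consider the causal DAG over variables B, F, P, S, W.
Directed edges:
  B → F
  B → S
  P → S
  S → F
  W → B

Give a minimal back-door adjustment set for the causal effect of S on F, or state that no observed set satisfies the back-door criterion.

S→F: minimal back-door set {B}.

desc(S)\{S}={F}; candidates ⊆ {B,P,W}.
size 0: {}; under {} S still reaches {B,F,P,W} ∋ F.
{B}: S⊥F given {B} in G with S→· removed — back-door holds.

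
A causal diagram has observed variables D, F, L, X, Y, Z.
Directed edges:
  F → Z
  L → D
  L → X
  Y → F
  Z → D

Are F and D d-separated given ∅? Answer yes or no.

No — F and D are d-connected given ∅.

Bayes-Ball from F | ∅ reaches {D,Y,Z}.
D ∈ reach(F|∅) ⇒ F ⊥̸ D | ∅.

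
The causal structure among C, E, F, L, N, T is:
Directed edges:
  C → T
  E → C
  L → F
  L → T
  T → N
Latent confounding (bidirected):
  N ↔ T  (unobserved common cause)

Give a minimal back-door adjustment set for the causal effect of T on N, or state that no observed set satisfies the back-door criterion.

T→N: no observed back-door set.

desc(T)\{T}={N}; candidates ⊆ {C,E,F,L}.
T↔N: latent back-door arc(s) into T.
size 0: {}; under {} T still reaches {C,E,F,L,N} ∋ N.
size 1: {C}, {E}, {F} …(+1); under {C} T still reaches {F,L,N} ∋ N.
size 2: {C,E}, {C,F}, {C,L} …(+3); under {C,E} T still reaches {F,L,N} ∋ N.
T↔N cannot be blocked by any observed set — no back-door set.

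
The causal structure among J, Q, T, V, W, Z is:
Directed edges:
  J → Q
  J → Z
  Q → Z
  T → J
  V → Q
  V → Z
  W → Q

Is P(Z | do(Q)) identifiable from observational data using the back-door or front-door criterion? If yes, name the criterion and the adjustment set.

desc(Q)\{Q}={Z}; candidates ⊆ {J,T,V,W}.
size 0: {}; under {} Q still reaches {J,T,V,W,Z} ∋ Z.
size 1: {J}, {T}, {V} …(+1); under {J} Q still reaches {V,W,Z} ∋ Z.
{J,V}: Q⊥Z given {J,V} in G with Q→· removed — back-door holds.
P(Z|do(Q)) = Σ_{J,V} P(Z|Q,J,V)·P(J,V).

P(Z|do(Q)): backdoor, adjust for {J, V}.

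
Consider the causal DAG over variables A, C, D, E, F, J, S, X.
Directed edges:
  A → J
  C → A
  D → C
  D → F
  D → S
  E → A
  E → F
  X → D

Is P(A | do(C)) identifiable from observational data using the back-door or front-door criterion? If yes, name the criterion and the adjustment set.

desc(C)\{C}={A,J}; candidates ⊆ {D,E,F,S,X}.
∅: C⊥A given ∅ in G with C→· removed — back-door holds.
P(A|do(C)) = P(A|C) — no adjustment needed.

P(A|do(C)): backdoor, adjust for ∅.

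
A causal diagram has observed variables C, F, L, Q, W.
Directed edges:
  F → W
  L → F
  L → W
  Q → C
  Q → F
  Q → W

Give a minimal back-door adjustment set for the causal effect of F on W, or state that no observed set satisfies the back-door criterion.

F→W: minimal back-door set {L, Q}.

desc(F)\{F}={W}; candidates ⊆ {C,L,Q}.
size 0: {}; under {} F still reaches {C,L,Q,W} ∋ W.
size 1: {C}, {L}, {Q}; under {C} F still reaches {L,Q,W} ∋ W.
{L,Q}: F⊥W given {L,Q} in G with F→· removed — back-door holds.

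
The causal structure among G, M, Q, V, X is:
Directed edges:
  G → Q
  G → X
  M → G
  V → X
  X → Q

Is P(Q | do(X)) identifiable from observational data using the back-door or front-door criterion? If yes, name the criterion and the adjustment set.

desc(X)\{X}={Q}; candidates ⊆ {G,M,V}.
size 0: {}; under {} X still reaches {G,M,Q,V} ∋ Q.
{G}: X⊥Q given {G} in G with X→· removed — back-door holds.
P(Q|do(X)) = Σ_{G} P(Q|X,G)·P(G).

P(Q|do(X)): backdoor, adjust for {G}.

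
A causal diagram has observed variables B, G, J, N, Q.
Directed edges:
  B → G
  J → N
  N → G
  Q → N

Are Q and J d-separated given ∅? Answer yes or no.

Yes — Q ⊥ J | ∅.

Bayes-Ball from Q | ∅ reaches {G,N}.
J ∉ reach(Q|∅) ⇒ Q ⊥ J | ∅.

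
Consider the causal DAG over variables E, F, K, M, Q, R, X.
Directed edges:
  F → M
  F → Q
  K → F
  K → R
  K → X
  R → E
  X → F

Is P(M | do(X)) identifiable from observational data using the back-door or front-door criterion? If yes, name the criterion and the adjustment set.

desc(X)\{X}={F,M,Q}; candidates ⊆ {E,K,R}.
size 0: {}; under {} X still reaches {E,F,K,M,Q,R} ∋ M.
{K}: X⊥M given {K} in G with X→· removed — back-door holds.
P(M|do(X)) = Σ_{K} P(M|X,K)·P(K).

P(M|do(X)): backdoor, adjust for {K}.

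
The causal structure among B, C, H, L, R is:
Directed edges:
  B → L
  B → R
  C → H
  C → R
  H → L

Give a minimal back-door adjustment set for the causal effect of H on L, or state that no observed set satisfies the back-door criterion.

H→L: minimal back-door set ∅.

desc(H)\{H}={L}; candidates ⊆ {B,C,R}.
∅: H⊥L given ∅ in G with H→· removed — back-door holds.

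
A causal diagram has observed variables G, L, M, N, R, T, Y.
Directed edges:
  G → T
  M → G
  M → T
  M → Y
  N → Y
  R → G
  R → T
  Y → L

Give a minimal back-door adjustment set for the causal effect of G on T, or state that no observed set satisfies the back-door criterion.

desc(G)\{G}={T}; candidates ⊆ {L,M,N,R,Y}.
size 0: {}; under {} G still reaches {L,M,R,T,Y} ∋ T.
size 1: {L}, {M}, {N} …(+2); under {L} G still reaches {M,N,R,T,Y} ∋ T.
{M,R}: G⊥T given {M,R} in G with G→· removed — back-door holds.

G→T: minimal back-door set {M, R}.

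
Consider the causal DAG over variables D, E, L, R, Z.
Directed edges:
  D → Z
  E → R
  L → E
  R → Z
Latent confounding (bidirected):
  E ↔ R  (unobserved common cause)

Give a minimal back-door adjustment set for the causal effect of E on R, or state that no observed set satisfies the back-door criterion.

E→R: no observed back-door set.

desc(E)\{E}={R,Z}; candidates ⊆ {D,L}.
E↔R: latent back-door arc(s) into E.
size 0: {}; under {} E still reaches {L,R,Z} ∋ R.
size 1: {D}, {L}; under {D} E still reaches {L,R,Z} ∋ R.
size 2: {D,L}; under {D,L} E still reaches {R,Z} ∋ R.
E↔R cannot be blocked by any observed set — no back-door set.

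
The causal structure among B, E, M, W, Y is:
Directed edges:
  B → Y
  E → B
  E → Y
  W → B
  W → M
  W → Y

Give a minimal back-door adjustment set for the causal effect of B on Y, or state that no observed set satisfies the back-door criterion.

desc(B)\{B}={Y}; candidates ⊆ {E,M,W}.
size 0: {}; under {} B still reaches {E,M,W,Y} ∋ Y.
size 1: {E}, {M}, {W}; under {E} B still reaches {M,W,Y} ∋ Y.
{E,W}: B⊥Y given {E,W} in G with B→· removed — back-door holds.

B→Y: minimal back-door set {E, W}.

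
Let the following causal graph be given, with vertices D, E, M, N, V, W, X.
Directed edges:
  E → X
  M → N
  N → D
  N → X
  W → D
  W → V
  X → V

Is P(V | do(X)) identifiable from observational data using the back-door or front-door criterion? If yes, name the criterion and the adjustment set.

desc(X)\{X}={V}; candidates ⊆ {D,E,M,N,W}.
∅: X⊥V given ∅ in G with X→· removed — back-door holds.
P(V|do(X)) = P(V|X) — no adjustment needed.

P(V|do(X)): backdoor, adjust for ∅.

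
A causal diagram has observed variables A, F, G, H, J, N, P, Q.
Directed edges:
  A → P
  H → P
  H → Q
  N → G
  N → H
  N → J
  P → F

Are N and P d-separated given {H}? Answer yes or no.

Yes — N ⊥ P | {H}.

Bayes-Ball from N | {H} reaches {G,J}.
P ∉ reach(N|{H}) ⇒ N ⊥ P | {H}.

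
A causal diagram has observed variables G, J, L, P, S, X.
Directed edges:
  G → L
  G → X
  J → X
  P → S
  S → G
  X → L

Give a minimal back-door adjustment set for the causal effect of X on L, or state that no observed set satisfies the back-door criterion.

desc(X)\{X}={L}; candidates ⊆ {G,J,P,S}.
size 0: {}; under {} X still reaches {G,J,L,P,S} ∋ L.
{G}: X⊥L given {G} in G with X→· removed — back-door holds.

X→L: minimal back-door set {G}.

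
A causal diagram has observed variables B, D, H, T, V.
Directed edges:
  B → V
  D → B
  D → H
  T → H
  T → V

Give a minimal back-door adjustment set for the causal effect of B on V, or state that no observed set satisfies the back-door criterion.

desc(B)\{B}={V}; candidates ⊆ {D,H,T}.
∅: B⊥V given ∅ in G with B→· removed — back-door holds.

B→V: minimal back-door set ∅.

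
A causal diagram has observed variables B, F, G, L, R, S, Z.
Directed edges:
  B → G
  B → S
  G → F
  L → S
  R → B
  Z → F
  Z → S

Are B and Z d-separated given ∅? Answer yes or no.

Yes — B ⊥ Z | ∅.

Bayes-Ball from B | ∅ reaches {F,G,R,S}.
Z ∉ reach(B|∅) ⇒ B ⊥ Z | ∅.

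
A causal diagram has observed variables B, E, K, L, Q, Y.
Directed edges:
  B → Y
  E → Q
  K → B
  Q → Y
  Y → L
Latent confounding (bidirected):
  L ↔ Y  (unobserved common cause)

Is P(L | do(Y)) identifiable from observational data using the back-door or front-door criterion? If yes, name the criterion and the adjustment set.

P(L|do(Y)): not identifiable (no BD/FD set).

desc(Y)\{Y}={L}; candidates ⊆ {B,E,K,Q}.
Y↔L: latent back-door arc(s) into Y.
size 0: {}; under {} Y still reaches {B,E,K,L,Q} ∋ L.
size 1: {B}, {E}, {K} …(+1); under {B} Y still reaches {E,L,Q} ∋ L.
size 2: {B,E}, {B,K}, {B,Q} …(+3); under {B,E} Y still reaches {L,Q} ∋ L.
Y↔L cannot be blocked by any observed set — no back-door set.
No mediator lies on a directed Y→…→L path.
Neither criterion identifies P(L|do(Y)) in this graph.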